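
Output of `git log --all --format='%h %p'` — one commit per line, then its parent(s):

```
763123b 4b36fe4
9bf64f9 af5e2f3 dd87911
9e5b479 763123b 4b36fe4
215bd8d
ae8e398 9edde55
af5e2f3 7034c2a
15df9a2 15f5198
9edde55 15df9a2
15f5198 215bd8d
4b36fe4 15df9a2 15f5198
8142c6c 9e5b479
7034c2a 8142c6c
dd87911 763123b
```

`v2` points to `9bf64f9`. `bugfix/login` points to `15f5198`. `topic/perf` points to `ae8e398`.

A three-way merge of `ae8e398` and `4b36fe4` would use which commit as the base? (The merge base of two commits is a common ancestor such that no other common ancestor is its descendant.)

Ancestors of ae8e398: {15df9a2, 15f5198, 215bd8d, 9edde55, ae8e398}.
Ancestors of 4b36fe4: {15df9a2, 15f5198, 215bd8d, 4b36fe4}.
Common ancestors: {15df9a2, 15f5198, 215bd8d}.
Among these, 15df9a2 is not an ancestor of any other common ancestor — it is the merge base.

15df9a2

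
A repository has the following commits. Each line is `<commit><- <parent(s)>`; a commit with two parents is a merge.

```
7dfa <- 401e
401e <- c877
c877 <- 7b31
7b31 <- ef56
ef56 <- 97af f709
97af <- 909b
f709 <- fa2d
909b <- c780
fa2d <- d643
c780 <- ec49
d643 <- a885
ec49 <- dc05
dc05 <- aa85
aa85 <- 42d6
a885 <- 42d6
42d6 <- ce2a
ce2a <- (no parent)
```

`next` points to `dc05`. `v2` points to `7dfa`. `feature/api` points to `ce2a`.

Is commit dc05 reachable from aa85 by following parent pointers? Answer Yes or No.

Ancestors of aa85: {42d6, aa85, ce2a}.
dc05 is not in that set, so it is not an ancestor of aa85.

No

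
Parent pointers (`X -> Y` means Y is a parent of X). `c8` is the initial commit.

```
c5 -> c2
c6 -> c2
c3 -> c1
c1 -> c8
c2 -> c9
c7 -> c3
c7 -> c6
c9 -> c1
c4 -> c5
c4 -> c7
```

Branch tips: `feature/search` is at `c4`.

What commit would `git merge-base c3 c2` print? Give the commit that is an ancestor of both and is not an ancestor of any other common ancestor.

c1

Ancestors of c3: {c1, c3, c8}.
Ancestors of c2: {c1, c2, c8, c9}.
Common ancestors: {c1, c8}.
Among these, c1 is not an ancestor of any other common ancestor — it is the merge base.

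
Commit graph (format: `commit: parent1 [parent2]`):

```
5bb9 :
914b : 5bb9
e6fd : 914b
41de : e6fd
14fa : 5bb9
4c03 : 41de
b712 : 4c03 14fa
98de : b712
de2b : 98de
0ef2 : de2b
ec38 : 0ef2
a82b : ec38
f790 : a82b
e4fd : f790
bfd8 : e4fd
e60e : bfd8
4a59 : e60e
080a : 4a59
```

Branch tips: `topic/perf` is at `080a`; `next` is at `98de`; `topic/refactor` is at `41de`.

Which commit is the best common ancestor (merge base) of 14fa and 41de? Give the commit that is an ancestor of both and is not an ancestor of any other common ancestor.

5bb9

Ancestors of 14fa: {14fa, 5bb9}.
Ancestors of 41de: {41de, 5bb9, 914b, e6fd}.
Common ancestors: {5bb9}.
The only common ancestor is 5bb9, so it is the merge base.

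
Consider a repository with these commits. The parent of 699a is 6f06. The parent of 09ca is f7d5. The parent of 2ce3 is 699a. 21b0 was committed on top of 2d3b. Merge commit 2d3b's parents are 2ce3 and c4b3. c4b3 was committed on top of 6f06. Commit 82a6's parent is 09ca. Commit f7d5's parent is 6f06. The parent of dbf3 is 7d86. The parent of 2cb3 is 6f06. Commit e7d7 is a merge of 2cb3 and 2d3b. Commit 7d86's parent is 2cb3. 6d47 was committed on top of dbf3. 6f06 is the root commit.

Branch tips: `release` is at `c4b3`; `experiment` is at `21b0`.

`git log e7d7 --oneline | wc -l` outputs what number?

Walking parent pointers from e7d7: reachable set = {2cb3, 2ce3, 2d3b, 699a, 6f06, c4b3, e7d7}.
That is 7 commits.

7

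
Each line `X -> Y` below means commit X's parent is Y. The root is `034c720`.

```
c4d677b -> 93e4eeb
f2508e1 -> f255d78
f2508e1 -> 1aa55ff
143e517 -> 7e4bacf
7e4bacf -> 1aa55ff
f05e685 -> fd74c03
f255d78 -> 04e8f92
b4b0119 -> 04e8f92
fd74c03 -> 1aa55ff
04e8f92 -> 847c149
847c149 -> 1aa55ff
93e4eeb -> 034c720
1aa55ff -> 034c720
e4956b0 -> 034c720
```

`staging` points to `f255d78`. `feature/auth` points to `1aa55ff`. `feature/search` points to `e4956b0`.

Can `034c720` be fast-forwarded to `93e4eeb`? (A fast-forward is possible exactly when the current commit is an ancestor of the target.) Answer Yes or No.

Yes

A fast-forward from 034c720 to 93e4eeb is possible iff 034c720 is an ancestor of 93e4eeb.
Ancestors of 93e4eeb: {034c720, 93e4eeb}.
034c720 is among them, so fast-forward is possible.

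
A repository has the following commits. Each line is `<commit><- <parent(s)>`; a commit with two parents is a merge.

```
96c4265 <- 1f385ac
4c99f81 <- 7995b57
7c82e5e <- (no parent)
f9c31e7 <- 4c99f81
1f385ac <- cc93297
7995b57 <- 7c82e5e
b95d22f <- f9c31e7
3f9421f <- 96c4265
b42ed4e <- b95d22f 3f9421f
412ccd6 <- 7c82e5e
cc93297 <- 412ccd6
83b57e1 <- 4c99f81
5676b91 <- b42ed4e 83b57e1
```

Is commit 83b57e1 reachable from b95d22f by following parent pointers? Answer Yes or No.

No

Ancestors of b95d22f: {4c99f81, 7995b57, 7c82e5e, b95d22f, f9c31e7}.
83b57e1 is not in that set, so it is not an ancestor of b95d22f.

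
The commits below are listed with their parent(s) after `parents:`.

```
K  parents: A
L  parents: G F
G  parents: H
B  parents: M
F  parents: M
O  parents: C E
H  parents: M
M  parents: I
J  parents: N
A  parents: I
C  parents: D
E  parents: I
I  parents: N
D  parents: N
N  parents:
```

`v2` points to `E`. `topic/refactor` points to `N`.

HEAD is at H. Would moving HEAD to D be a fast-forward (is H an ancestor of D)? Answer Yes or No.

No

A fast-forward from H to D is possible iff H is an ancestor of D.
Ancestors of D: {D, N}.
H is not among them, so fast-forward is not possible.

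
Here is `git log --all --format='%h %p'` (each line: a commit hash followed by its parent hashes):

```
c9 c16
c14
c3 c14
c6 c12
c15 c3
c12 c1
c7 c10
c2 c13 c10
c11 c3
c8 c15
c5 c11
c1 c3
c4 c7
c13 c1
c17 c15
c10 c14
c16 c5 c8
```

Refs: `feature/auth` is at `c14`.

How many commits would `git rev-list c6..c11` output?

1

Reachable from c11: {c11, c14, c3}.
Reachable from c6: {c1, c12, c14, c3, c6}.
In c11's history but not c6's: {c11} — 1 commit.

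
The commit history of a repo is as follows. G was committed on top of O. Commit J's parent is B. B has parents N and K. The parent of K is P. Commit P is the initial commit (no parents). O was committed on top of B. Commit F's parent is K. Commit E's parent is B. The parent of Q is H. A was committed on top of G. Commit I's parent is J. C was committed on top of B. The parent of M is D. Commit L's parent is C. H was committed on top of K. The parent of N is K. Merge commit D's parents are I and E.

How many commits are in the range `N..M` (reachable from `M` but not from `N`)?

Reachable from M: {B, D, E, I, J, K, M, N, P}.
Reachable from N: {K, N, P}.
In M's history but not N's: {B, D, E, I, J, M} — 6 commits.

6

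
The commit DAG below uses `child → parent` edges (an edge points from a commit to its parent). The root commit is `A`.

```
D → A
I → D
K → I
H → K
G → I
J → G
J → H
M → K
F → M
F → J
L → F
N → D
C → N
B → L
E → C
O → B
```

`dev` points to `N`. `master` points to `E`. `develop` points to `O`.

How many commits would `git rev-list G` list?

4

Walking parent pointers from G: reachable set = {A, D, G, I}.
That is 4 commits.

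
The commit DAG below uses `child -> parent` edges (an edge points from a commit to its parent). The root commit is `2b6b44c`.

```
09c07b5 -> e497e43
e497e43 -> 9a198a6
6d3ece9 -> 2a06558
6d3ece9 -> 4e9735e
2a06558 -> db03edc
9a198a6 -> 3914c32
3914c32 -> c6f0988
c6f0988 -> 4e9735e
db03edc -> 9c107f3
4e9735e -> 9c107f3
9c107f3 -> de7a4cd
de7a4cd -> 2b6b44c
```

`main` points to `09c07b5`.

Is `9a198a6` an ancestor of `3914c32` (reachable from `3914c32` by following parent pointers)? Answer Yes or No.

Ancestors of 3914c32: {2b6b44c, 3914c32, 4e9735e, 9c107f3, c6f0988, de7a4cd}.
9a198a6 is not in that set, so it is not an ancestor of 3914c32.

No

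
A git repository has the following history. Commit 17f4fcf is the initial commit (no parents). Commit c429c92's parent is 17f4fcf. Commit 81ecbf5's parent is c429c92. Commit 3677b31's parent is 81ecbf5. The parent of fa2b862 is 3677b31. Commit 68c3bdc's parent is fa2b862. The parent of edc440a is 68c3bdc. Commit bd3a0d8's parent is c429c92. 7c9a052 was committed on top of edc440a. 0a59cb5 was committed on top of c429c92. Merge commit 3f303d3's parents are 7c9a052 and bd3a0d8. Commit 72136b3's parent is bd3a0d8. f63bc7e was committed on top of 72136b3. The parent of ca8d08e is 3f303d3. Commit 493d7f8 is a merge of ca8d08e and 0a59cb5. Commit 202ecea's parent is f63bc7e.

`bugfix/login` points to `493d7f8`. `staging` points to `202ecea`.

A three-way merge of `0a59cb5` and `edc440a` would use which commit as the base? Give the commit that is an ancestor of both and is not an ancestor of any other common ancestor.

Ancestors of 0a59cb5: {0a59cb5, 17f4fcf, c429c92}.
Ancestors of edc440a: {17f4fcf, 3677b31, 68c3bdc, 81ecbf5, c429c92, edc440a, fa2b862}.
Common ancestors: {17f4fcf, c429c92}.
Among these, c429c92 is not an ancestor of any other common ancestor — it is the merge base.

c429c92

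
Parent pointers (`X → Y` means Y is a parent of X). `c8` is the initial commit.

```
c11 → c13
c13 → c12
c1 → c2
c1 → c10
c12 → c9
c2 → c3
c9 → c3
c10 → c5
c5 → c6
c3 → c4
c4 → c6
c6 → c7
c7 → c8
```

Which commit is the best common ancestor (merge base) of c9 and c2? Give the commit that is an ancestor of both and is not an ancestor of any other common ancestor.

Ancestors of c9: {c3, c4, c6, c7, c8, c9}.
Ancestors of c2: {c2, c3, c4, c6, c7, c8}.
Common ancestors: {c3, c4, c6, c7, c8}.
Among these, c3 is not an ancestor of any other common ancestor — it is the merge base.

c3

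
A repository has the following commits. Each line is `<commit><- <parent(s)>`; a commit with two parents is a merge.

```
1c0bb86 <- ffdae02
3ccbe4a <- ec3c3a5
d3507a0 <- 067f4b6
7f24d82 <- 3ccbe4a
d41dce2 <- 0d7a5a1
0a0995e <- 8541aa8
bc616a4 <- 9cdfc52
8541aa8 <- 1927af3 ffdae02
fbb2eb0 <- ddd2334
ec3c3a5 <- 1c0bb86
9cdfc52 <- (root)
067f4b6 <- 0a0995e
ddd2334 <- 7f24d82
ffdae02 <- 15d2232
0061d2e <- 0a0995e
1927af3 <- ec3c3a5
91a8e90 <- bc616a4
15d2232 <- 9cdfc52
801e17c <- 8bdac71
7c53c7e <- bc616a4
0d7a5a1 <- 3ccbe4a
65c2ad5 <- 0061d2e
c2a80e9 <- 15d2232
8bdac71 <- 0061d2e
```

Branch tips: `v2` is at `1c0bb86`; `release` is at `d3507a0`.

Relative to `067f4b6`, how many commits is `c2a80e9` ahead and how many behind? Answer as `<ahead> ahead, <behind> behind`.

Reachable from c2a80e9: {15d2232, 9cdfc52, c2a80e9}.
Reachable from 067f4b6: {067f4b6, 0a0995e, 15d2232, 1927af3, 1c0bb86, 8541aa8, 9cdfc52, ec3c3a5, ffdae02}.
Only in c2a80e9's history (ahead): {c2a80e9} — 1.
Only in 067f4b6's history (behind): {067f4b6, 0a0995e, 1927af3, 1c0bb86, 8541aa8, ec3c3a5, ffdae02} — 7.

1 ahead, 7 behind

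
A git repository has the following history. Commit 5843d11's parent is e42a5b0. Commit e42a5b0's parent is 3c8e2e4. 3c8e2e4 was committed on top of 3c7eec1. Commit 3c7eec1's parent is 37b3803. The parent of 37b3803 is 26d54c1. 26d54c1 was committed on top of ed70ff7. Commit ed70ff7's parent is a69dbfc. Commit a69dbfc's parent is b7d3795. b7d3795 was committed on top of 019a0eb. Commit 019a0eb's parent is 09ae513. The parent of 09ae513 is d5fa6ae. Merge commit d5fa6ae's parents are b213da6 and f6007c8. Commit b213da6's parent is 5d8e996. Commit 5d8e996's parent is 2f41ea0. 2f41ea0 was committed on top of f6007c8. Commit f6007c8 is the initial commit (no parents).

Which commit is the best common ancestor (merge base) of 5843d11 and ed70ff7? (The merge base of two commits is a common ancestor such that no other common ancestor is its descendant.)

Ancestors of 5843d11: {019a0eb, 09ae513, 26d54c1, 2f41ea0, 37b3803, 3c7eec1, 3c8e2e4, 5843d11, 5d8e996, a69dbfc, b213da6, b7d3795, d5fa6ae, e42a5b0, ed70ff7, f6007c8}.
Ancestors of ed70ff7: {019a0eb, 09ae513, 2f41ea0, 5d8e996, a69dbfc, b213da6, b7d3795, d5fa6ae, ed70ff7, f6007c8}.
Common ancestors: {019a0eb, 09ae513, 2f41ea0, 5d8e996, a69dbfc, b213da6, b7d3795, d5fa6ae, ed70ff7, f6007c8}.
Among these, ed70ff7 is not an ancestor of any other common ancestor — it is the merge base.

ed70ff7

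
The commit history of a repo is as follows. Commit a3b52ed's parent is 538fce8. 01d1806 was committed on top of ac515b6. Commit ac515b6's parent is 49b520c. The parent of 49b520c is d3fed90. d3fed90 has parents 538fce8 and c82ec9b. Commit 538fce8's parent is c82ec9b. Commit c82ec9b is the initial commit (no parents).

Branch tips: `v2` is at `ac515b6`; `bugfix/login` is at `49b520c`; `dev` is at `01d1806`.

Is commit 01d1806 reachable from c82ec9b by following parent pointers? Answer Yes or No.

Ancestors of c82ec9b: {c82ec9b}.
01d1806 is not in that set, so it is not an ancestor of c82ec9b.

No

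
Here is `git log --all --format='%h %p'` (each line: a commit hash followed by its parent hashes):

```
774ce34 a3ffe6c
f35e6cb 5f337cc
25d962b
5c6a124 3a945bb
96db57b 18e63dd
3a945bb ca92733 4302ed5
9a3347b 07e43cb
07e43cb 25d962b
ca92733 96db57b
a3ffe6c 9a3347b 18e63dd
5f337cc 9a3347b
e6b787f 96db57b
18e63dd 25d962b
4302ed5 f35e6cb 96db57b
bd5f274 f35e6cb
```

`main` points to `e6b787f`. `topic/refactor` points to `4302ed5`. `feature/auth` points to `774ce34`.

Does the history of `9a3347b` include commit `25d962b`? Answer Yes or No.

Ancestors of 9a3347b (commits reachable by following parents): {07e43cb, 25d962b, 9a3347b}.
25d962b is in that set, so it is an ancestor of 9a3347b.

Yes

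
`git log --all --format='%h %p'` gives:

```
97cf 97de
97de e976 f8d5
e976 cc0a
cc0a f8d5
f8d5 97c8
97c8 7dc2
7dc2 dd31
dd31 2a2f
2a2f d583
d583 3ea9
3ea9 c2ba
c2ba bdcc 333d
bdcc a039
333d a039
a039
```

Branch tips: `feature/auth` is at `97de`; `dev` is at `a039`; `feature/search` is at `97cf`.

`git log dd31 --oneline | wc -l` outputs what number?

8

Walking parent pointers from dd31: reachable set = {2a2f, 333d, 3ea9, a039, bdcc, c2ba, d583, dd31}.
That is 8 commits.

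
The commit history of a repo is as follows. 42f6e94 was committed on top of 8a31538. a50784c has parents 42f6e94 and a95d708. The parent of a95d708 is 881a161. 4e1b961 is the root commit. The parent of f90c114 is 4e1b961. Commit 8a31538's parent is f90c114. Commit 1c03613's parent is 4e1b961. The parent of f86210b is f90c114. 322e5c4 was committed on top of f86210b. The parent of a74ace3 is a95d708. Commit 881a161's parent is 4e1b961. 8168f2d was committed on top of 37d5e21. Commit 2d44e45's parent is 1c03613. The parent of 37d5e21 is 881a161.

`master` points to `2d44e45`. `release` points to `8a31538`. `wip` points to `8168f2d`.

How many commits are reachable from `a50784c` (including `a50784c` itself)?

Walking parent pointers from a50784c: reachable set = {42f6e94, 4e1b961, 881a161, 8a31538, a50784c, a95d708, f90c114}.
That is 7 commits.

7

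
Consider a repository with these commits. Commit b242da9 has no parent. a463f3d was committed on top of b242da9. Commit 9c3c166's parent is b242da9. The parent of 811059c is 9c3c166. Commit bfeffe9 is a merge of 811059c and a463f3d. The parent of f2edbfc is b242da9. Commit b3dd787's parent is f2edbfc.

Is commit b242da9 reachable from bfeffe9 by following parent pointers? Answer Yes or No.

Ancestors of bfeffe9 (commits reachable by following parents): {811059c, 9c3c166, a463f3d, b242da9, bfeffe9}.
b242da9 is in that set, so it is an ancestor of bfeffe9.

Yes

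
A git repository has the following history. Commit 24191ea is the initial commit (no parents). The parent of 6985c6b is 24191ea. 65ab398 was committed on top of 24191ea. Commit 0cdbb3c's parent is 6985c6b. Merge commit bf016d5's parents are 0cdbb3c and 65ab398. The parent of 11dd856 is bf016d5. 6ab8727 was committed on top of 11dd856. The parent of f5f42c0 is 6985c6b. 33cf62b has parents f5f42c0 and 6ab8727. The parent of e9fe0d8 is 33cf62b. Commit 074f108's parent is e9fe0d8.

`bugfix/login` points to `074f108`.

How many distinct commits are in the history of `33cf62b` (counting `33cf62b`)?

Walking parent pointers from 33cf62b: reachable set = {0cdbb3c, 11dd856, 24191ea, 33cf62b, 65ab398, 6985c6b, 6ab8727, bf016d5, f5f42c0}.
That is 9 commits.

9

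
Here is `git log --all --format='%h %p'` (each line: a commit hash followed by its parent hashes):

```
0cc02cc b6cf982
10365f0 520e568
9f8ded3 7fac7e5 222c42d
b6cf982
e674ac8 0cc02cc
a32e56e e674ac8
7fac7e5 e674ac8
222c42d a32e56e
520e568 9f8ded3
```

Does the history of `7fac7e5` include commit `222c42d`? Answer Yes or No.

No

Ancestors of 7fac7e5: {0cc02cc, 7fac7e5, b6cf982, e674ac8}.
222c42d is not in that set, so it is not an ancestor of 7fac7e5.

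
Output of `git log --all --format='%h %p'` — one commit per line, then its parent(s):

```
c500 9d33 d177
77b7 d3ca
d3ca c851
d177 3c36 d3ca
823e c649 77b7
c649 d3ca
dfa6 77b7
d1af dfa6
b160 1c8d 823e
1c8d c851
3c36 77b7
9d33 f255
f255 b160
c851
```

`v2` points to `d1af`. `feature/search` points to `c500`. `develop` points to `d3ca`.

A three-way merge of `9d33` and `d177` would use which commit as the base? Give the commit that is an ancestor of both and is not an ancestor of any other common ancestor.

Ancestors of 9d33: {1c8d, 77b7, 823e, 9d33, b160, c649, c851, d3ca, f255}.
Ancestors of d177: {3c36, 77b7, c851, d177, d3ca}.
Common ancestors: {77b7, c851, d3ca}.
Among these, 77b7 is not an ancestor of any other common ancestor — it is the merge base.

77b7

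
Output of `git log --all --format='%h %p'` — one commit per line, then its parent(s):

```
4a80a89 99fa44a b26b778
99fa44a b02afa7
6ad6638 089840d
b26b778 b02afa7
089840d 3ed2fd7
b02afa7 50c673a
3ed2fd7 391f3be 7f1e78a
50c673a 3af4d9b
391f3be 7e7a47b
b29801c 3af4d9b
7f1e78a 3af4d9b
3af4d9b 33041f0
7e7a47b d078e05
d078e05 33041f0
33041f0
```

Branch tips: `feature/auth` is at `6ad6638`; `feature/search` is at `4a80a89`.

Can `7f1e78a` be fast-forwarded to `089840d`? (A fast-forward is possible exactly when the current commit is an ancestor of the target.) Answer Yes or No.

A fast-forward from 7f1e78a to 089840d is possible iff 7f1e78a is an ancestor of 089840d.
Ancestors of 089840d: {089840d, 33041f0, 391f3be, 3af4d9b, 3ed2fd7, 7e7a47b, 7f1e78a, d078e05}.
7f1e78a is among them, so fast-forward is possible.

Yes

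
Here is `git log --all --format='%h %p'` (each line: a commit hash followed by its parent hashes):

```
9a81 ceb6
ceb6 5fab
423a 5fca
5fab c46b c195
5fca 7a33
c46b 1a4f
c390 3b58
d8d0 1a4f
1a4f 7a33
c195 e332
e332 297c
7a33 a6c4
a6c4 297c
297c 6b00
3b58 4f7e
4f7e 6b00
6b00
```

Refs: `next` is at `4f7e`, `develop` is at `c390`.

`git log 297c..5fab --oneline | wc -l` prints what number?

Reachable from 5fab: {1a4f, 297c, 5fab, 6b00, 7a33, a6c4, c195, c46b, e332}.
Reachable from 297c: {297c, 6b00}.
In 5fab's history but not 297c's: {1a4f, 5fab, 7a33, a6c4, c195, c46b, e332} — 7 commits.

7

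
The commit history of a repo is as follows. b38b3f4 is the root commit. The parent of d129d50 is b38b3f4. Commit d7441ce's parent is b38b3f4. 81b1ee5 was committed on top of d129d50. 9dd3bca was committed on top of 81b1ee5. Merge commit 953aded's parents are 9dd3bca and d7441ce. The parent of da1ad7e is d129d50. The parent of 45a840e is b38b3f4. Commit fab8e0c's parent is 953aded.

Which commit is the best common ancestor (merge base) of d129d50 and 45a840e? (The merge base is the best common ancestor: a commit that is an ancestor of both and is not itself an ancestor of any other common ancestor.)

Ancestors of d129d50: {b38b3f4, d129d50}.
Ancestors of 45a840e: {45a840e, b38b3f4}.
Common ancestors: {b38b3f4}.
The only common ancestor is b38b3f4, so it is the merge base.

b38b3f4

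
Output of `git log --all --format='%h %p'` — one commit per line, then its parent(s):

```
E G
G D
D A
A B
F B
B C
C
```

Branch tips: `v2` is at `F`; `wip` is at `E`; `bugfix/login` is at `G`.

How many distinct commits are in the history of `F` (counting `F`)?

Walking parent pointers from F: reachable set = {B, C, F}.
That is 3 commits.

3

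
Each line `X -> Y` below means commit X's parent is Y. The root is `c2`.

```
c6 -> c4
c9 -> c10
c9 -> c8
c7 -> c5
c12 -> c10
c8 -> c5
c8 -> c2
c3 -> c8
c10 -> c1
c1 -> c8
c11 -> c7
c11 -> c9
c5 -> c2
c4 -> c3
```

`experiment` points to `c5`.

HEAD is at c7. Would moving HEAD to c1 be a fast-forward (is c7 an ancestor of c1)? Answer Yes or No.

A fast-forward from c7 to c1 is possible iff c7 is an ancestor of c1.
Ancestors of c1: {c1, c2, c5, c8}.
c7 is not among them, so fast-forward is not possible.

No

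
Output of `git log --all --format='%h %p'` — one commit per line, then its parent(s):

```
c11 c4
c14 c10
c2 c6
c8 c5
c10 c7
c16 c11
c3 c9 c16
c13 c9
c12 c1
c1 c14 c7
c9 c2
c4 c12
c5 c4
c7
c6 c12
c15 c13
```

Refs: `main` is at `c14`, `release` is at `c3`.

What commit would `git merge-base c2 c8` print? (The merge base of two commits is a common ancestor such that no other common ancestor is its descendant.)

Ancestors of c2: {c1, c10, c12, c14, c2, c6, c7}.
Ancestors of c8: {c1, c10, c12, c14, c4, c5, c7, c8}.
Common ancestors: {c1, c10, c12, c14, c7}.
Among these, c12 is not an ancestor of any other common ancestor — it is the merge base.

c12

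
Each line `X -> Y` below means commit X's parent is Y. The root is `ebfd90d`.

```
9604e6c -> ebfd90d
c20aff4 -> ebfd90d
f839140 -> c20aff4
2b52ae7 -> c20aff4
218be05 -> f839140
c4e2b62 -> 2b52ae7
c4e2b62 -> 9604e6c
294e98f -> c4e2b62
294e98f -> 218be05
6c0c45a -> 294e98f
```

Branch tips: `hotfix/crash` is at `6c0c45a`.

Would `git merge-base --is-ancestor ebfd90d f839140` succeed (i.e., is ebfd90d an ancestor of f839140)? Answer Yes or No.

Ancestors of f839140 (commits reachable by following parents): {c20aff4, ebfd90d, f839140}.
ebfd90d is in that set, so it is an ancestor of f839140.

Yes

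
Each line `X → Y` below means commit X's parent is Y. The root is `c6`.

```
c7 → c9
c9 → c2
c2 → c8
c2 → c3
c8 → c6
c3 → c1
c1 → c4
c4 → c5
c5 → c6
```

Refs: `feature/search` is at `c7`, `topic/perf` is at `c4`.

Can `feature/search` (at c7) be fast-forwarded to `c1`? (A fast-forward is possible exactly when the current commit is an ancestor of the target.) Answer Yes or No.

No

A fast-forward from c7 to c1 is possible iff c7 is an ancestor of c1.
Ancestors of c1: {c1, c4, c5, c6}.
c7 is not among them, so fast-forward is not possible.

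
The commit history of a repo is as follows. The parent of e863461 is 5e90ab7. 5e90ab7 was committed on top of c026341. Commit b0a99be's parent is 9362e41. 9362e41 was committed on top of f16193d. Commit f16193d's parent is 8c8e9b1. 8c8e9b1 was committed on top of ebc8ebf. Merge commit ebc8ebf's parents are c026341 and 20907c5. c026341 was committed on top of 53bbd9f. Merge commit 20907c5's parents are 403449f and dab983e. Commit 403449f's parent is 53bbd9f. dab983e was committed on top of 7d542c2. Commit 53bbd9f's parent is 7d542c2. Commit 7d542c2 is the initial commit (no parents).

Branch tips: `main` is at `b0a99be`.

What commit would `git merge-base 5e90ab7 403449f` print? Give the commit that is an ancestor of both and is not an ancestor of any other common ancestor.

Ancestors of 5e90ab7: {53bbd9f, 5e90ab7, 7d542c2, c026341}.
Ancestors of 403449f: {403449f, 53bbd9f, 7d542c2}.
Common ancestors: {53bbd9f, 7d542c2}.
Among these, 53bbd9f is not an ancestor of any other common ancestor — it is the merge base.

53bbd9f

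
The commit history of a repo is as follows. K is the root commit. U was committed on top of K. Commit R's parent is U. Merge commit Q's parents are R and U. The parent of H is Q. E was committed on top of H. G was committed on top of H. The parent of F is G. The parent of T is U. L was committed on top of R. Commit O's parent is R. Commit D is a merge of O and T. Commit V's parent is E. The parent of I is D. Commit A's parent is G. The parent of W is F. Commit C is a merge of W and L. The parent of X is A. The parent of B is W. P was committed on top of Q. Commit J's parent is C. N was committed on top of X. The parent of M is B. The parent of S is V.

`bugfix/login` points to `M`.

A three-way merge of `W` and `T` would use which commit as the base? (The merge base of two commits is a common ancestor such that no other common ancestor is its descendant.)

U

Ancestors of W: {F, G, H, K, Q, R, U, W}.
Ancestors of T: {K, T, U}.
Common ancestors: {K, U}.
Among these, U is not an ancestor of any other common ancestor — it is the merge base.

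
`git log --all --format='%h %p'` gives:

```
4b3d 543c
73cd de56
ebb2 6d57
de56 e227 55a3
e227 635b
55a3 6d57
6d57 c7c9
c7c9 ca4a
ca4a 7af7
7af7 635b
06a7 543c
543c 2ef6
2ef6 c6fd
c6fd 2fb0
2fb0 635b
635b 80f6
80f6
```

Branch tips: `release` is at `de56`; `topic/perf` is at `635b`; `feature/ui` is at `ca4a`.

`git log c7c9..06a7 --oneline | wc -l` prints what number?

Reachable from 06a7: {06a7, 2ef6, 2fb0, 543c, 635b, 80f6, c6fd}.
Reachable from c7c9: {635b, 7af7, 80f6, c7c9, ca4a}.
In 06a7's history but not c7c9's: {06a7, 2ef6, 2fb0, 543c, c6fd} — 5 commits.

5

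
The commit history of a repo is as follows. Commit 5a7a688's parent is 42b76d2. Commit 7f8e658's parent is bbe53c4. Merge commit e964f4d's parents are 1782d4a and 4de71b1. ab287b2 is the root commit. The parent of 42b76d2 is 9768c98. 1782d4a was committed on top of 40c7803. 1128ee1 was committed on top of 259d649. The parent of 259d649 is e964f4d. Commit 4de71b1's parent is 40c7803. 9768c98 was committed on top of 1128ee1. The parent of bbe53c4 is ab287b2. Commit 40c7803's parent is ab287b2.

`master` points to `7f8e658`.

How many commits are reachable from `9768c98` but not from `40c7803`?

6

Reachable from 9768c98: {1128ee1, 1782d4a, 259d649, 40c7803, 4de71b1, 9768c98, ab287b2, e964f4d}.
Reachable from 40c7803: {40c7803, ab287b2}.
In 9768c98's history but not 40c7803's: {1128ee1, 1782d4a, 259d649, 4de71b1, 9768c98, e964f4d} — 6 commits.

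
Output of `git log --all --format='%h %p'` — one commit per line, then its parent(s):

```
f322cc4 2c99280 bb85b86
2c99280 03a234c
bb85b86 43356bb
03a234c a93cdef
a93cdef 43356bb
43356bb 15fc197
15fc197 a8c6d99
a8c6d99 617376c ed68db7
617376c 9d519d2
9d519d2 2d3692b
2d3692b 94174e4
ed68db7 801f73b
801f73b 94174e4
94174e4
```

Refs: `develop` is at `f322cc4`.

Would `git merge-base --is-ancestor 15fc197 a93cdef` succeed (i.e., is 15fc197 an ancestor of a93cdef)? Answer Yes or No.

Yes

Ancestors of a93cdef (commits reachable by following parents): {15fc197, 2d3692b, 43356bb, 617376c, 801f73b, 94174e4, 9d519d2, a8c6d99, a93cdef, ed68db7}.
15fc197 is in that set, so it is an ancestor of a93cdef.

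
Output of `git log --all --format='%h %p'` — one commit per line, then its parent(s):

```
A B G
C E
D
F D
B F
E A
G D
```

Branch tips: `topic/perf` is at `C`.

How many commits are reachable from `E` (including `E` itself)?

6

Walking parent pointers from E: reachable set = {A, B, D, E, F, G}.
That is 6 commits.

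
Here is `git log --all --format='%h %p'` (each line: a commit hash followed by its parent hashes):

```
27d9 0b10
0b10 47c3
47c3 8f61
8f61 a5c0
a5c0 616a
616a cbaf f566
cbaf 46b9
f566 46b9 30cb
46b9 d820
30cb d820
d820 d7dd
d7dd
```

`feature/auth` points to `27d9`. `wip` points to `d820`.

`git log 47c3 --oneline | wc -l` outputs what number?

Walking parent pointers from 47c3: reachable set = {30cb, 46b9, 47c3, 616a, 8f61, a5c0, cbaf, d7dd, d820, f566}.
That is 10 commits.

10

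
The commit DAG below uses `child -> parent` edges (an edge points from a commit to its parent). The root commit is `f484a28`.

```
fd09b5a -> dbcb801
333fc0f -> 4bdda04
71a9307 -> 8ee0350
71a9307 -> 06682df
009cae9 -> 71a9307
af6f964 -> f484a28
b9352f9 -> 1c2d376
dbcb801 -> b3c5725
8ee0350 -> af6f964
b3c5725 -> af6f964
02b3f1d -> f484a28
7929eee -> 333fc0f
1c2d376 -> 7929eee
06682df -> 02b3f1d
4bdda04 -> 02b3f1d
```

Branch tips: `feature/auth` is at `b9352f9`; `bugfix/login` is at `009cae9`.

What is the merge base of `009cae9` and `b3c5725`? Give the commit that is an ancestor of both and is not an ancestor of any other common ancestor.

af6f964

Ancestors of 009cae9: {009cae9, 02b3f1d, 06682df, 71a9307, 8ee0350, af6f964, f484a28}.
Ancestors of b3c5725: {af6f964, b3c5725, f484a28}.
Common ancestors: {af6f964, f484a28}.
Among these, af6f964 is not an ancestor of any other common ancestor — it is the merge base.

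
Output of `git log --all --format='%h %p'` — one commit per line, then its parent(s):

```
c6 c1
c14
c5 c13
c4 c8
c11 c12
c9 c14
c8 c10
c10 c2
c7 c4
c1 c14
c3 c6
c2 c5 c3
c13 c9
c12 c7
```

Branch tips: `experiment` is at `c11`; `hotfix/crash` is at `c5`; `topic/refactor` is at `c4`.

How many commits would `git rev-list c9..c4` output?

9

Reachable from c4: {c1, c10, c13, c14, c2, c3, c4, c5, c6, c8, c9}.
Reachable from c9: {c14, c9}.
In c4's history but not c9's: {c1, c10, c13, c2, c3, c4, c5, c6, c8} — 9 commits.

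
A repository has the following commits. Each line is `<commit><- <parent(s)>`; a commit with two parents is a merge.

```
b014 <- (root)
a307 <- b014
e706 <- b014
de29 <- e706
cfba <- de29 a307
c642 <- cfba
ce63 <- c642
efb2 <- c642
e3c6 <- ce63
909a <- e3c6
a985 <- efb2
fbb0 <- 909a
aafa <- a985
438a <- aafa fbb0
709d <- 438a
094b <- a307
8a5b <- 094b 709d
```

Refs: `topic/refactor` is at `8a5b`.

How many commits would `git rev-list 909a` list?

Walking parent pointers from 909a: reachable set = {909a, a307, b014, c642, ce63, cfba, de29, e3c6, e706}.
That is 9 commits.

9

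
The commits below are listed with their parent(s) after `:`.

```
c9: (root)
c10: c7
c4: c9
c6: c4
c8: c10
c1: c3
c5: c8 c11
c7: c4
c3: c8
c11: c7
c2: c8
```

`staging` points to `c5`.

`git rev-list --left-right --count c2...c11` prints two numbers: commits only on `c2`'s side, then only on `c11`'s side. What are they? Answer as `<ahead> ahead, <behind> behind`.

Reachable from c2: {c10, c2, c4, c7, c8, c9}.
Reachable from c11: {c11, c4, c7, c9}.
Only in c2's history (ahead): {c10, c2, c8} — 3.
Only in c11's history (behind): {c11} — 1.

3 ahead, 1 behind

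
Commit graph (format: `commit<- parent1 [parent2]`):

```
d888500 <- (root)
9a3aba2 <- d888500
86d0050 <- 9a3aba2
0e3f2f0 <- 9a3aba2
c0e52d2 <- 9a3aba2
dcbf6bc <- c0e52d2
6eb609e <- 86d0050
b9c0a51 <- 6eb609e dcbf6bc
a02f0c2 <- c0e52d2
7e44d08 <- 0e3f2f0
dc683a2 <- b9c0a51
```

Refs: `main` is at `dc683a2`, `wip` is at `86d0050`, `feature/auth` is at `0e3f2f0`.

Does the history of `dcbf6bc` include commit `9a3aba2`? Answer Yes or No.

Yes

Ancestors of dcbf6bc (commits reachable by following parents): {9a3aba2, c0e52d2, d888500, dcbf6bc}.
9a3aba2 is in that set, so it is an ancestor of dcbf6bc.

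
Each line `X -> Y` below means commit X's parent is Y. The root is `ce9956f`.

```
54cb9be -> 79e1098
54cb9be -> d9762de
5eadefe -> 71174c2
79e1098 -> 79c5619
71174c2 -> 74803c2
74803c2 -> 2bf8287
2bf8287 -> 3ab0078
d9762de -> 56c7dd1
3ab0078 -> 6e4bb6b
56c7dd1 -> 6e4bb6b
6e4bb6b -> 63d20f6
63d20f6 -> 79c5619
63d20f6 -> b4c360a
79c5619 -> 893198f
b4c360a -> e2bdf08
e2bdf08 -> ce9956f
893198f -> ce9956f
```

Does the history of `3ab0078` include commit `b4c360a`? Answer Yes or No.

Ancestors of 3ab0078 (commits reachable by following parents): {3ab0078, 63d20f6, 6e4bb6b, 79c5619, 893198f, b4c360a, ce9956f, e2bdf08}.
b4c360a is in that set, so it is an ancestor of 3ab0078.

Yes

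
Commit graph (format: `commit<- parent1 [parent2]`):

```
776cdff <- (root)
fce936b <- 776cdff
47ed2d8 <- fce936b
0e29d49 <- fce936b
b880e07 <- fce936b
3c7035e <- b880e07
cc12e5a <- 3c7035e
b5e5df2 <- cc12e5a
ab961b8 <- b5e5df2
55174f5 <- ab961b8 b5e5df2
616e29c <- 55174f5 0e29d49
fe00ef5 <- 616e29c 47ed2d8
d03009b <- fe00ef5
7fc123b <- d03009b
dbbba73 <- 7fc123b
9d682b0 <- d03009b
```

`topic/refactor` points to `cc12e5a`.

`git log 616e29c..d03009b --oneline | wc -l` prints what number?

3

Reachable from d03009b: {0e29d49, 3c7035e, 47ed2d8, 55174f5, 616e29c, 776cdff, ab961b8, b5e5df2, b880e07, cc12e5a, d03009b, fce936b, fe00ef5}.
Reachable from 616e29c: {0e29d49, 3c7035e, 55174f5, 616e29c, 776cdff, ab961b8, b5e5df2, b880e07, cc12e5a, fce936b}.
In d03009b's history but not 616e29c's: {47ed2d8, d03009b, fe00ef5} — 3 commits.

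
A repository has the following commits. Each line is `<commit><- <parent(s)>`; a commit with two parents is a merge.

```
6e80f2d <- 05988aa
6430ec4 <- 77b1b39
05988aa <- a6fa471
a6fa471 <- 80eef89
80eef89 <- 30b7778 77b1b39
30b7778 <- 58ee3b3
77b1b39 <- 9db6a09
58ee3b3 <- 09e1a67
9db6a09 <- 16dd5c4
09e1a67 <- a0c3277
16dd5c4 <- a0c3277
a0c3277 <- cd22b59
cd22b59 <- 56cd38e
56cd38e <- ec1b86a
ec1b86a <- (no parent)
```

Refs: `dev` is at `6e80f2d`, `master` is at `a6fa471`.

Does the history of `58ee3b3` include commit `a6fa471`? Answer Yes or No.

Ancestors of 58ee3b3: {09e1a67, 56cd38e, 58ee3b3, a0c3277, cd22b59, ec1b86a}.
a6fa471 is not in that set, so it is not an ancestor of 58ee3b3.

No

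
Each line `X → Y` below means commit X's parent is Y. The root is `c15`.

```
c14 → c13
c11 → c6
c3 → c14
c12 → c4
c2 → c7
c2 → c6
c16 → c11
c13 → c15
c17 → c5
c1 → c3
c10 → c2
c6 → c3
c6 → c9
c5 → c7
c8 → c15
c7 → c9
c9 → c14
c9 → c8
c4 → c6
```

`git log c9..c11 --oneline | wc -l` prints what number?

3

Reachable from c11: {c11, c13, c14, c15, c3, c6, c8, c9}.
Reachable from c9: {c13, c14, c15, c8, c9}.
In c11's history but not c9's: {c11, c3, c6} — 3 commits.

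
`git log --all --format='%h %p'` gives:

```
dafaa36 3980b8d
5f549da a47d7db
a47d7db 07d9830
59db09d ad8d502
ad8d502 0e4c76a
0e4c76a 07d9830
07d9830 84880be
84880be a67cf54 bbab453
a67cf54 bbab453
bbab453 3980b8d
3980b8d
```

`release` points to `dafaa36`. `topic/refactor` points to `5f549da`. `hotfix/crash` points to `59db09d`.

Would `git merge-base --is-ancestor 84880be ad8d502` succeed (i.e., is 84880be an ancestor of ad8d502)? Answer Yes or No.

Yes

Ancestors of ad8d502 (commits reachable by following parents): {07d9830, 0e4c76a, 3980b8d, 84880be, a67cf54, ad8d502, bbab453}.
84880be is in that set, so it is an ancestor of ad8d502.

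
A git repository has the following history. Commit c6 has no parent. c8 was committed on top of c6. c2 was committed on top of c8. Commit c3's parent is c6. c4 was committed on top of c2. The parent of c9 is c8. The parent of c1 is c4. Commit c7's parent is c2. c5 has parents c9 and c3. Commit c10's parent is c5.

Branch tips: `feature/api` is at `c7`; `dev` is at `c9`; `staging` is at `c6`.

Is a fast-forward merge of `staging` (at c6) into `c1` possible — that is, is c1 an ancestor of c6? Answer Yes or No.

No

A fast-forward from c1 to c6 is possible iff c1 is an ancestor of c6.
Ancestors of c6: {c6}.
c1 is not among them, so fast-forward is not possible.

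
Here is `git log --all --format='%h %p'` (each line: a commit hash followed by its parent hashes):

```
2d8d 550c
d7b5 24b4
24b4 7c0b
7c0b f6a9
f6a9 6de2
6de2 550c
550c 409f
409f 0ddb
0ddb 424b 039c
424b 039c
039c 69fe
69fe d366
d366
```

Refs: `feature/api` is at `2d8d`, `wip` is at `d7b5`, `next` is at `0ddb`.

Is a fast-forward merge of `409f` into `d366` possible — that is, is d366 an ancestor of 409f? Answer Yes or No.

Yes

A fast-forward from d366 to 409f is possible iff d366 is an ancestor of 409f.
Ancestors of 409f: {039c, 0ddb, 409f, 424b, 69fe, d366}.
d366 is among them, so fast-forward is possible.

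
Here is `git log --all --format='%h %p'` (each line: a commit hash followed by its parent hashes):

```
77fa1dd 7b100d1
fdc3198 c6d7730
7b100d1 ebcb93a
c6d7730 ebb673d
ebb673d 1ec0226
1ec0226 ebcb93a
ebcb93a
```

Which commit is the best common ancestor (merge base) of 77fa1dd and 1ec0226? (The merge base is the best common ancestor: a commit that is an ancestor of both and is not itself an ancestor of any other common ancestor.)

Ancestors of 77fa1dd: {77fa1dd, 7b100d1, ebcb93a}.
Ancestors of 1ec0226: {1ec0226, ebcb93a}.
Common ancestors: {ebcb93a}.
The only common ancestor is ebcb93a, so it is the merge base.

ebcb93a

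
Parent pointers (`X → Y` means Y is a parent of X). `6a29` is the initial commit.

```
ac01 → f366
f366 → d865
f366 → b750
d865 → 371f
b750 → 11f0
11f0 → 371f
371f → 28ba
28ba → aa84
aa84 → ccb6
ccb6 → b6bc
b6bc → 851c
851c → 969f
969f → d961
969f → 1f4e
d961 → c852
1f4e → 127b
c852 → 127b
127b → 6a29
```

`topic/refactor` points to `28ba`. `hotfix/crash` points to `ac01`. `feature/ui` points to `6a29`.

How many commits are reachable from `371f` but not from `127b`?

10

Reachable from 371f: {127b, 1f4e, 28ba, 371f, 6a29, 851c, 969f, aa84, b6bc, c852, ccb6, d961}.
Reachable from 127b: {127b, 6a29}.
In 371f's history but not 127b's: {1f4e, 28ba, 371f, 851c, 969f, aa84, b6bc, c852, ccb6, d961} — 10 commits.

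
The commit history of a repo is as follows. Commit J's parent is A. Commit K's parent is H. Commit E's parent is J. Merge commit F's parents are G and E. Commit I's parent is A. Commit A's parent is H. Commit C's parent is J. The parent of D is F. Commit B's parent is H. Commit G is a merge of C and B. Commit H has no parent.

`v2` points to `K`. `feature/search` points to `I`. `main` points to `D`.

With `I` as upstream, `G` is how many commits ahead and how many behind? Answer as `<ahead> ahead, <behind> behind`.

Reachable from G: {A, B, C, G, H, J}.
Reachable from I: {A, H, I}.
Only in G's history (ahead): {B, C, G, J} — 4.
Only in I's history (behind): {I} — 1.

4 ahead, 1 behind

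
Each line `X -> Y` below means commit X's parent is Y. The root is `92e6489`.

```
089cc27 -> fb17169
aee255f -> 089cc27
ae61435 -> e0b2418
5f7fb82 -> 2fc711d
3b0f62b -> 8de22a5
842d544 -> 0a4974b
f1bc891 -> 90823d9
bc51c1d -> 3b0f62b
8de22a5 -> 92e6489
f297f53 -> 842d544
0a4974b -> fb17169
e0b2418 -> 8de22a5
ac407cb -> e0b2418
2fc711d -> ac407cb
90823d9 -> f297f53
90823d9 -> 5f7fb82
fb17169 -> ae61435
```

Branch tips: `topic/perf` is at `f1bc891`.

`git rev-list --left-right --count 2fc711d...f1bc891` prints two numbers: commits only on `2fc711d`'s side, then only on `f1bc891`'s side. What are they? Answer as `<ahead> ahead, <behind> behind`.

Reachable from 2fc711d: {2fc711d, 8de22a5, 92e6489, ac407cb, e0b2418}.
Reachable from f1bc891: {0a4974b, 2fc711d, 5f7fb82, 842d544, 8de22a5, 90823d9, 92e6489, ac407cb, ae61435, e0b2418, f1bc891, f297f53, fb17169}.
Only in 2fc711d's history (ahead): {} — 0.
Only in f1bc891's history (behind): {0a4974b, 5f7fb82, 842d544, 90823d9, ae61435, f1bc891, f297f53, fb17169} — 8.

0 ahead, 8 behind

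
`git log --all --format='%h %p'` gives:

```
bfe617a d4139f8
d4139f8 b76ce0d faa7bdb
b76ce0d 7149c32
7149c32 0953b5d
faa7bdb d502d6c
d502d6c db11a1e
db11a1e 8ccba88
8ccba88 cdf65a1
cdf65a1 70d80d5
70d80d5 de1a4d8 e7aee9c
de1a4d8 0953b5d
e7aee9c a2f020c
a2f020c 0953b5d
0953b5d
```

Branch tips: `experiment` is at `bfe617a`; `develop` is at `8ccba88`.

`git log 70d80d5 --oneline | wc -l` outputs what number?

Walking parent pointers from 70d80d5: reachable set = {0953b5d, 70d80d5, a2f020c, de1a4d8, e7aee9c}.
That is 5 commits.

5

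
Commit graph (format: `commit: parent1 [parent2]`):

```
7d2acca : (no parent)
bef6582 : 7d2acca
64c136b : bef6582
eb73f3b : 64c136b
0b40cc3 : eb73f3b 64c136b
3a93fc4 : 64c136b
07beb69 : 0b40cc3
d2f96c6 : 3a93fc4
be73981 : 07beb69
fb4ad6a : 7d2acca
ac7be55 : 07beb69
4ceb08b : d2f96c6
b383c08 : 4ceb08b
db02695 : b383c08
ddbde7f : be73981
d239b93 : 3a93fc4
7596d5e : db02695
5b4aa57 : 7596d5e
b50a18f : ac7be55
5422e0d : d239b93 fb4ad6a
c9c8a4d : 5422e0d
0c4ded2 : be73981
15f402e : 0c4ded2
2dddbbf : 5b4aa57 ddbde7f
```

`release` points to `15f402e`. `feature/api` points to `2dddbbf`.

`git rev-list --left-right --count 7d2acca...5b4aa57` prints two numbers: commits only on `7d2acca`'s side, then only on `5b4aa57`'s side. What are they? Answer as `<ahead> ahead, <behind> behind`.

Reachable from 7d2acca: {7d2acca}.
Reachable from 5b4aa57: {3a93fc4, 4ceb08b, 5b4aa57, 64c136b, 7596d5e, 7d2acca, b383c08, bef6582, d2f96c6, db02695}.
Only in 7d2acca's history (ahead): {} — 0.
Only in 5b4aa57's history (behind): {3a93fc4, 4ceb08b, 5b4aa57, 64c136b, 7596d5e, b383c08, bef6582, d2f96c6, db02695} — 9.

0 ahead, 9 behind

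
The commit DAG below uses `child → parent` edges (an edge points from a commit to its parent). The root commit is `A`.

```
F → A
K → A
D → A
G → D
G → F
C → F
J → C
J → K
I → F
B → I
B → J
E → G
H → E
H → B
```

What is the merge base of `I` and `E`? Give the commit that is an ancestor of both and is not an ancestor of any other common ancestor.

F

Ancestors of I: {A, F, I}.
Ancestors of E: {A, D, E, F, G}.
Common ancestors: {A, F}.
Among these, F is not an ancestor of any other common ancestor — it is the merge base.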